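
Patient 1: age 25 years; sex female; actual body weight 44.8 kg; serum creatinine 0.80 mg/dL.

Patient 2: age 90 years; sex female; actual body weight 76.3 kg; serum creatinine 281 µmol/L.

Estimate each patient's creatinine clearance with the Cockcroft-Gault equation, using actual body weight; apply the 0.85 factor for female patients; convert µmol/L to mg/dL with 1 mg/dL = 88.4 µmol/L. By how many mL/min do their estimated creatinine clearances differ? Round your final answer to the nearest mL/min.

Patient 1: CrCl = (140 − 25) × 44.8 / (72 × 0.8) × 0.85 = 5152.0 / 57.60 × 0.85 ≈ 76.0 mL/min
Patient 2: SCr = 281 / 88.4 = 3.179 mg/dL
Patient 2: CrCl = (140 − 90) × 76.3 / (72 × 3.179) × 0.85 = 3815.0 / 228.89 × 0.85 ≈ 14.2 mL/min
|76.0 − 14.2| = 61.8 mL/min

62 mL/min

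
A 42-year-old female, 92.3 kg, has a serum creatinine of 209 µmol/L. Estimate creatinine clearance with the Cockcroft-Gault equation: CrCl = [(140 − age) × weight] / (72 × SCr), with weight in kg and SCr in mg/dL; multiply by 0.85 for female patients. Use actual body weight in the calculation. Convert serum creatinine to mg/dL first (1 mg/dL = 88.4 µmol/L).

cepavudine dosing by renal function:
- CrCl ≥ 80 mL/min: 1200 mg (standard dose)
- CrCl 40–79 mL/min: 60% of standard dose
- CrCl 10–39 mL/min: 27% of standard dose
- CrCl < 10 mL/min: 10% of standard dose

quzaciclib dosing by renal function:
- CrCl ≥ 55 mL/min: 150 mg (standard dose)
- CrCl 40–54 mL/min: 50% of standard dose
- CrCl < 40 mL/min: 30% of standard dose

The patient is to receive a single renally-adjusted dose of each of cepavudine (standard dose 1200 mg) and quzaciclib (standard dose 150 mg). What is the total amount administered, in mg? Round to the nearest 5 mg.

SCr = 209 / 88.4 = 2.364 mg/dL
CrCl = (140 − 42) × 92.3 / (72 × 2.364) × 0.85 = 9045.4 / 170.21 × 0.85 ≈ 45.2 mL/min
CrCl ≈ 45 mL/min.
cepavudine: 40–79 mL/min → 60% of 1200 mg = 720 mg.
quzaciclib: 40–54 mL/min → 50% of 150 mg = 75 mg.
Total = 720 + 75 = 795 mg.

795 mg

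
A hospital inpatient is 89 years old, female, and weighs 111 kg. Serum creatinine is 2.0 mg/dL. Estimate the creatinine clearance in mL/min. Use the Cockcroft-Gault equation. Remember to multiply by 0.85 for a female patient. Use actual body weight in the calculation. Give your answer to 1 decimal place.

CrCl = (140 − 89) × 111 / (72 × 2) × 0.85 = 5661.0 / 144.00 × 0.85 ≈ 33.4 mL/min

33.4 mL/min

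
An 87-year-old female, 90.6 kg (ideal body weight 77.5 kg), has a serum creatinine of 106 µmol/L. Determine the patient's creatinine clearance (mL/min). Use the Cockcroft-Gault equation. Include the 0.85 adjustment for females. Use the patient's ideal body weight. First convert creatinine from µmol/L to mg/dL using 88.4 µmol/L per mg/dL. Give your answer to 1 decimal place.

40.4 mL/min

SCr = 106 / 88.4 = 1.199 mg/dL
CrCl = (140 − 87) × 77.5 / (72 × 1.199) × 0.85 = 4107.5 / 86.33 × 0.85 ≈ 40.4 mL/min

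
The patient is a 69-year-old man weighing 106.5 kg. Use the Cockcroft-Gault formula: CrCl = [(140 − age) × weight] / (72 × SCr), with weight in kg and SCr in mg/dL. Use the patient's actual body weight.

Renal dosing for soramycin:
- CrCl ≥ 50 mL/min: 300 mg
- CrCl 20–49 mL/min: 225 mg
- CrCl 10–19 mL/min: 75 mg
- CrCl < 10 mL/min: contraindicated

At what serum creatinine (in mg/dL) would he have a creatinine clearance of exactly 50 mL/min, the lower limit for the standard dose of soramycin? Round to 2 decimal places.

2.10 mg/dL

Standard dose requires CrCl ≥ 50 mL/min.
Set (140 − 69) × 106.5 / (72 × SCr) = 50
SCr = (140 − 69) × 106.5 / (72 × 50) = 2.100 mg/dL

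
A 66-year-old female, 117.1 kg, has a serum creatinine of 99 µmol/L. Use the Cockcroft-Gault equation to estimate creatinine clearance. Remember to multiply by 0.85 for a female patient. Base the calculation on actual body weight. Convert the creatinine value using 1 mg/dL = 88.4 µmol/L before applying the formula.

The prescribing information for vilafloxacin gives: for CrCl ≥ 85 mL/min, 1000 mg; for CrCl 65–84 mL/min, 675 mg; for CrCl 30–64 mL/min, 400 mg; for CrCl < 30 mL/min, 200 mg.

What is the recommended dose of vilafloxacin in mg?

1000 mg

SCr = 99 / 88.4 = 1.12 mg/dL
CrCl = (140 − 66) × 117.1 / (72 × 1.12) × 0.85 = 8665.4 / 80.64 × 0.85 ≈ 91.3 mL/min
CrCl ≈ 91 mL/min → bracket ≥ 85 mL/min.
Dose for this bracket: 1000 mg.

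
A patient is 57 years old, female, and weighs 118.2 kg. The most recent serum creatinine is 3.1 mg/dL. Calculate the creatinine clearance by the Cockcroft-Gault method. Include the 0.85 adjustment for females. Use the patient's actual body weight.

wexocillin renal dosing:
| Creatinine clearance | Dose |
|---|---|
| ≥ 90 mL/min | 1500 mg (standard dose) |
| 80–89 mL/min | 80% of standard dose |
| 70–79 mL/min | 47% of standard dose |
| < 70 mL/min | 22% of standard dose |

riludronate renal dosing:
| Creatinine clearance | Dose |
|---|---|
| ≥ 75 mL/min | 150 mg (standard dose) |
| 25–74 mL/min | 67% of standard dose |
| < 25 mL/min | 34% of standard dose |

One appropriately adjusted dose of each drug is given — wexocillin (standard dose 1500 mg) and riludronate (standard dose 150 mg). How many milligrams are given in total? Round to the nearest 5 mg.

430 mg

CrCl = (140 − 57) × 118.2 / (72 × 3.1) × 0.85 = 9810.6 / 223.20 × 0.85 ≈ 37.4 mL/min
CrCl ≈ 37 mL/min.
wexocillin: < 70 mL/min → 22% of 1500 mg = 330 mg.
riludronate: 25–74 mL/min → 67% of 150 mg = 100.5 mg.
Total = 330 + 100.5 = 430.5 mg.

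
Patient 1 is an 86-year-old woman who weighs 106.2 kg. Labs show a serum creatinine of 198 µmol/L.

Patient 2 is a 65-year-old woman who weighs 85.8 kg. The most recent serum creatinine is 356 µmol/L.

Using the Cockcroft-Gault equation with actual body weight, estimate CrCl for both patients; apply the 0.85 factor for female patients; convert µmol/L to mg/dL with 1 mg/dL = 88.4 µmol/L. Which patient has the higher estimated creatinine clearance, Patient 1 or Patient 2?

Patient 1: SCr = 198 / 88.4 = 2.24 mg/dL
Patient 1: CrCl = (140 − 86) × 106.2 / (72 × 2.24) × 0.85 = 5734.8 / 161.28 × 0.85 ≈ 30.2 mL/min
Patient 2: SCr = 356 / 88.4 = 4.027 mg/dL
Patient 2: CrCl = (140 − 65) × 85.8 / (72 × 4.027) × 0.85 = 6435.0 / 289.94 × 0.85 ≈ 18.9 mL/min
30.2 vs 18.9 mL/min → Patient 1 is higher.

Patient 1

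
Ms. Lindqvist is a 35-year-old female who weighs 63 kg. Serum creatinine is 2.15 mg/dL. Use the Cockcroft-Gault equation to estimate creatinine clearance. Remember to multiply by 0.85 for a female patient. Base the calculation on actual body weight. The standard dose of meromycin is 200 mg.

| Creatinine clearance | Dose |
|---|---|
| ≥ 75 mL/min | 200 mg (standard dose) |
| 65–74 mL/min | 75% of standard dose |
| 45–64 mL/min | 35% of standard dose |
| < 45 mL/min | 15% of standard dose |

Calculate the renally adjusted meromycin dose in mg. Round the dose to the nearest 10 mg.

CrCl = (140 − 35) × 63 / (72 × 2.15) × 0.85 = 6615.0 / 154.80 × 0.85 ≈ 36.3 mL/min
CrCl ≈ 36 mL/min → bracket < 45 mL/min.
15% of 200 mg = 30 mg

30 mg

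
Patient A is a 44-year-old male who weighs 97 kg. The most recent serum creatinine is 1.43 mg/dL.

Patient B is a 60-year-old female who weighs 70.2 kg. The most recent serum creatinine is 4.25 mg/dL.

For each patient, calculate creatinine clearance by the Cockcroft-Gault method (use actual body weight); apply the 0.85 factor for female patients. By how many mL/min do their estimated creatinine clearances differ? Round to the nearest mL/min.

75 mL/min

Patient A: CrCl = (140 − 44) × 97 / (72 × 1.43) = 9312.0 / 102.96 ≈ 90.4 mL/min
Patient B: CrCl = (140 − 60) × 70.2 / (72 × 4.25) × 0.85 = 5616.0 / 306.00 × 0.85 ≈ 15.6 mL/min
|90.4 − 15.6| = 74.8 mL/min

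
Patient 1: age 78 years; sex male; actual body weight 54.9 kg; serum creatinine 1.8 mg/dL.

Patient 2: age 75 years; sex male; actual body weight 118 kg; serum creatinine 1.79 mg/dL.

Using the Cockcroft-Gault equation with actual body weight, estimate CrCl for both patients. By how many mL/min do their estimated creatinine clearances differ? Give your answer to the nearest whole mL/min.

33 mL/min

Patient 1: CrCl = (140 − 78) × 54.9 / (72 × 1.8) = 3403.8 / 129.60 ≈ 26.3 mL/min
Patient 2: CrCl = (140 − 75) × 118 / (72 × 1.79) = 7670.0 / 128.88 ≈ 59.5 mL/min
|26.3 − 59.5| = 33.2 mL/min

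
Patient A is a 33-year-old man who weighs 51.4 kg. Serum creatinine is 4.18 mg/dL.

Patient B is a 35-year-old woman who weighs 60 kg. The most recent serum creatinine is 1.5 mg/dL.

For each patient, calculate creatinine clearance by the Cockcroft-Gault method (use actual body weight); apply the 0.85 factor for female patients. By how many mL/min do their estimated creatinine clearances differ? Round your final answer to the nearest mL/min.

Patient A: CrCl = (140 − 33) × 51.4 / (72 × 4.18) = 5499.8 / 300.96 ≈ 18.3 mL/min
Patient B: CrCl = (140 − 35) × 60 / (72 × 1.5) × 0.85 = 6300.0 / 108.00 × 0.85 ≈ 49.6 mL/min
|18.3 − 49.6| = 31.3 mL/min

31 mL/min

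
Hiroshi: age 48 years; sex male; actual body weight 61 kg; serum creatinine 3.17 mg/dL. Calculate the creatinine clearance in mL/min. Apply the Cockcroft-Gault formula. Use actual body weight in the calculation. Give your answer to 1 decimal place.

CrCl = (140 − 48) × 61 / (72 × 3.17) = 5612.0 / 228.24 ≈ 24.6 mL/min

24.6 mL/min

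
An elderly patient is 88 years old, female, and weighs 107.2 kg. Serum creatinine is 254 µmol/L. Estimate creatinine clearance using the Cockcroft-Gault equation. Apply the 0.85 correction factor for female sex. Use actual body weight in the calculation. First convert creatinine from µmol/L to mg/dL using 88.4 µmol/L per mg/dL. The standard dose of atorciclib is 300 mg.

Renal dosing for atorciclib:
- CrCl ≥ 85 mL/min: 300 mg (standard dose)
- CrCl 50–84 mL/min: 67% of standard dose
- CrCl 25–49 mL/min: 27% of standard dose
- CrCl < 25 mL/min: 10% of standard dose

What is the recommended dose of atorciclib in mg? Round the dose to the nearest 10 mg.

30 mg

SCr = 254 / 88.4 = 2.873 mg/dL
CrCl = (140 − 88) × 107.2 / (72 × 2.873) × 0.85 = 5574.4 / 206.86 × 0.85 ≈ 22.9 mL/min
CrCl ≈ 23 mL/min → bracket < 25 mL/min.
10% of 300 mg = 30 mg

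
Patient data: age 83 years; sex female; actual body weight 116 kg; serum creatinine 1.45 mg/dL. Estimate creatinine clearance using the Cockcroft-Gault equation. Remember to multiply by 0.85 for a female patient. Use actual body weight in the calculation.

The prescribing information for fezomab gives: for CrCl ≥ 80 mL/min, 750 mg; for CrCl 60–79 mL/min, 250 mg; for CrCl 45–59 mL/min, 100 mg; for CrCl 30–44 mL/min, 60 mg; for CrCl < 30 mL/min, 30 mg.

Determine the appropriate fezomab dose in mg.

CrCl = (140 − 83) × 116 / (72 × 1.45) × 0.85 = 6612.0 / 104.40 × 0.85 ≈ 53.8 mL/min
CrCl ≈ 54 mL/min → bracket 45–59 mL/min.
Dose for this bracket: 100 mg.

100 mg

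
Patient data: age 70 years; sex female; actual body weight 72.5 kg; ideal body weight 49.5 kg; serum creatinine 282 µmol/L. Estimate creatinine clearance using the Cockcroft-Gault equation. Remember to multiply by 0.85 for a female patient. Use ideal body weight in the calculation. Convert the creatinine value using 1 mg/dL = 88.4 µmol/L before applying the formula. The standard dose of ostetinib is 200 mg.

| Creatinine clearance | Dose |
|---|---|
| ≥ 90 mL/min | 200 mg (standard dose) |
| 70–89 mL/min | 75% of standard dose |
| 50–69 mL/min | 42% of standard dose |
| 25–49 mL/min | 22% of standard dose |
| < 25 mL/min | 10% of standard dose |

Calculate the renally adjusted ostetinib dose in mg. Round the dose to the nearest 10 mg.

SCr = 282 / 88.4 = 3.19 mg/dL
CrCl = (140 − 70) × 49.5 / (72 × 3.19) × 0.85 = 3465.0 / 229.68 × 0.85 ≈ 12.8 mL/min
CrCl ≈ 13 mL/min → bracket < 25 mL/min.
10% of 200 mg = 20 mg

20 mg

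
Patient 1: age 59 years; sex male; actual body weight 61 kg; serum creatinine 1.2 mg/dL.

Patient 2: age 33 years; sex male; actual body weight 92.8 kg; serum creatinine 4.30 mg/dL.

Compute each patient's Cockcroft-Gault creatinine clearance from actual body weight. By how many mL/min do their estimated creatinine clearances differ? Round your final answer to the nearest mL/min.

25 mL/min

Patient 1: CrCl = (140 − 59) × 61 / (72 × 1.2) = 4941.0 / 86.40 ≈ 57.2 mL/min
Patient 2: CrCl = (140 − 33) × 92.8 / (72 × 4.3) = 9929.6 / 309.60 ≈ 32.1 mL/min
|57.2 − 32.1| = 25.1 mL/min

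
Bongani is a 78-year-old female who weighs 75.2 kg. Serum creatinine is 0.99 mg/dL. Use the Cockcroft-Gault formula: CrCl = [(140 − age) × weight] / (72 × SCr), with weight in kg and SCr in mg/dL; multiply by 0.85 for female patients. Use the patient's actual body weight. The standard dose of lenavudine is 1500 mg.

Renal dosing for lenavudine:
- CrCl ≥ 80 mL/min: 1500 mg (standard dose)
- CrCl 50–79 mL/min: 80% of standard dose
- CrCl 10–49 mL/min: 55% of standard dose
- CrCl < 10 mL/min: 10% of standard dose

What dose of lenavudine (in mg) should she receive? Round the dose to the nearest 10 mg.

CrCl = (140 − 78) × 75.2 / (72 × 0.99) × 0.85 = 4662.4 / 71.28 × 0.85 ≈ 55.6 mL/min
CrCl ≈ 56 mL/min → bracket 50–79 mL/min.
80% of 1500 mg = 1200 mg

1200 mg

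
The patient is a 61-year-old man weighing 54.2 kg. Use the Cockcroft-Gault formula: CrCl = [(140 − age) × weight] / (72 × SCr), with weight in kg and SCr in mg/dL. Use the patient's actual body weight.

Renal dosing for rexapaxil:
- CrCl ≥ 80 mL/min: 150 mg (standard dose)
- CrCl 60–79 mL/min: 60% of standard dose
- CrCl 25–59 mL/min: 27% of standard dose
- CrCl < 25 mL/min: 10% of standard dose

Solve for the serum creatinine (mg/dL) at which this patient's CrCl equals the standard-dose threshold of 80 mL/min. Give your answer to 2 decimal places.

0.74 mg/dL

Standard dose requires CrCl ≥ 80 mL/min.
Set (140 − 61) × 54.2 / (72 × SCr) = 80
SCr = (140 − 61) × 54.2 / (72 × 80) = 0.743 mg/dL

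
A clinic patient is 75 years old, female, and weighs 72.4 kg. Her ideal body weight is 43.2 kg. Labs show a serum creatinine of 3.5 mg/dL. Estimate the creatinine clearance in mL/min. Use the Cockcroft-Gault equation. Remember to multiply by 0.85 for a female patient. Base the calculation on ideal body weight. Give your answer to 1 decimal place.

CrCl = (140 − 75) × 43.2 / (72 × 3.5) × 0.85 = 2808.0 / 252.00 × 0.85 ≈ 9.5 mL/min

9.5 mL/min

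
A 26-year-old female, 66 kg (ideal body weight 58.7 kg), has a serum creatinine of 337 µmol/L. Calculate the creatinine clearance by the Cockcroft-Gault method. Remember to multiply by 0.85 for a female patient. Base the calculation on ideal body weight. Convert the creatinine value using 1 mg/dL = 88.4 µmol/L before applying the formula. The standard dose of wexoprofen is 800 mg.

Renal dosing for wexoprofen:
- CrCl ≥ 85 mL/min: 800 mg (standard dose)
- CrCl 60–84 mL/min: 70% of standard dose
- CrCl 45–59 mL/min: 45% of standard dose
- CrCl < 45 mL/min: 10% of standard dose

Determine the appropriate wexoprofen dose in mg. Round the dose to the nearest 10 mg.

80 mg

SCr = 337 / 88.4 = 3.812 mg/dL
CrCl = (140 − 26) × 58.7 / (72 × 3.812) × 0.85 = 6691.8 / 274.46 × 0.85 ≈ 20.7 mL/min
CrCl ≈ 21 mL/min → bracket < 45 mL/min.
10% of 800 mg = 80 mg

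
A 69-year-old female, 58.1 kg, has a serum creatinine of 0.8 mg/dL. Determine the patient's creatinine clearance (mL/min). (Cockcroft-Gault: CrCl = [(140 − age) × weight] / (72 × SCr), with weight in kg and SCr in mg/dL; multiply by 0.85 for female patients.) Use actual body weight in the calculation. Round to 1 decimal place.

CrCl = (140 − 69) × 58.1 / (72 × 0.8) × 0.85 = 4125.1 / 57.60 × 0.85 ≈ 60.9 mL/min

60.9 mL/min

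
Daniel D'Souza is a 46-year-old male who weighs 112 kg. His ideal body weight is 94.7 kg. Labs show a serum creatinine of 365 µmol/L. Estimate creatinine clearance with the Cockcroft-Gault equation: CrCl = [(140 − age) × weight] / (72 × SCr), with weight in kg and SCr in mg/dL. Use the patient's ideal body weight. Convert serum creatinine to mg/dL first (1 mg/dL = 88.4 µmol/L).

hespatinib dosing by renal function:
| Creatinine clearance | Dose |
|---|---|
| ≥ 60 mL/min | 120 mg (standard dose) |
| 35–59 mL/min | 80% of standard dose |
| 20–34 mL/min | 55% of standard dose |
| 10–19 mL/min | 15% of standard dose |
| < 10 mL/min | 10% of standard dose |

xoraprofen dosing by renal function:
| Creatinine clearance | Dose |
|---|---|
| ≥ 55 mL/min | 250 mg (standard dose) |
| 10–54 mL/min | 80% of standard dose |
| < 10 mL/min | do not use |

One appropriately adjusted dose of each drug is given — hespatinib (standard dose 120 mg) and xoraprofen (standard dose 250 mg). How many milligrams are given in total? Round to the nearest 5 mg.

SCr = 365 / 88.4 = 4.129 mg/dL
CrCl = (140 − 46) × 94.7 / (72 × 4.129) = 8901.8 / 297.29 ≈ 29.9 mL/min
CrCl ≈ 30 mL/min.
hespatinib: 20–34 mL/min → 55% of 120 mg = 66 mg.
xoraprofen: 10–54 mL/min → 80% of 250 mg = 200 mg.
Total = 66 + 200 = 266 mg.

265 mg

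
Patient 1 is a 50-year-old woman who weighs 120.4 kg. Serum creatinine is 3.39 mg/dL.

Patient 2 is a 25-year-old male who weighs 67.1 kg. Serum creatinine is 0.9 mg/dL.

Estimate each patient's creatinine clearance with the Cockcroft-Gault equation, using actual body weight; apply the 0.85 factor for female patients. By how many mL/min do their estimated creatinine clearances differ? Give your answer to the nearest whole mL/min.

Patient 1: CrCl = (140 − 50) × 120.4 / (72 × 3.39) × 0.85 = 10836.0 / 244.08 × 0.85 ≈ 37.7 mL/min
Patient 2: CrCl = (140 − 25) × 67.1 / (72 × 0.9) = 7716.5 / 64.80 ≈ 119.1 mL/min
|37.7 − 119.1| = 81.4 mL/min

81 mL/min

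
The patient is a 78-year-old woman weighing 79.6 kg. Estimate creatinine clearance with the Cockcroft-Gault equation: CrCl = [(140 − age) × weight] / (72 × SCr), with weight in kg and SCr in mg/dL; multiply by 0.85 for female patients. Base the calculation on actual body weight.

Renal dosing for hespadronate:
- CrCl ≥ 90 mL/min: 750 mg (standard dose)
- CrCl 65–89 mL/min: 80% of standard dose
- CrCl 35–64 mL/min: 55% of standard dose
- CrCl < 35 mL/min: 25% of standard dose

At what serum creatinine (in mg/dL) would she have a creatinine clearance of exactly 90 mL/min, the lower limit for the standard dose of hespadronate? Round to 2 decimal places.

Standard dose requires CrCl ≥ 90 mL/min.
Set (140 − 78) × 79.6 × 0.85 / (72 × SCr) = 90
SCr = (140 − 78) × 79.6 × 0.85 / (72 × 90) = 0.647 mg/dL

0.65 mg/dL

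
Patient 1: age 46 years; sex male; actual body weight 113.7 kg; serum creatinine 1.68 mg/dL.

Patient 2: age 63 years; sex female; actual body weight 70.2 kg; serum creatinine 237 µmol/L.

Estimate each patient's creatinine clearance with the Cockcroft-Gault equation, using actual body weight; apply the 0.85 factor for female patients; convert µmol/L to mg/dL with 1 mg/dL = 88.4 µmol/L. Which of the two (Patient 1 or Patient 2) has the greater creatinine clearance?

Patient 1: CrCl = (140 − 46) × 113.7 / (72 × 1.68) = 10687.8 / 120.96 ≈ 88.4 mL/min
Patient 2: SCr = 237 / 88.4 = 2.681 mg/dL
Patient 2: CrCl = (140 − 63) × 70.2 / (72 × 2.681) × 0.85 = 5405.4 / 193.03 × 0.85 ≈ 23.8 mL/min
88.4 vs 23.8 mL/min → Patient 1 is higher.

Patient 1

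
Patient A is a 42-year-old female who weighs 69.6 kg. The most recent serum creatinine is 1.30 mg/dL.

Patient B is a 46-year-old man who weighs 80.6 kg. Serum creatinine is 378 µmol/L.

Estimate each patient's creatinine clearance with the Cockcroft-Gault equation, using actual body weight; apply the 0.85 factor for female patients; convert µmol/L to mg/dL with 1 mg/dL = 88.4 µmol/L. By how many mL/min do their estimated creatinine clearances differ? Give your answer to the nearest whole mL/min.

37 mL/min

Patient A: CrCl = (140 − 42) × 69.6 / (72 × 1.3) × 0.85 = 6820.8 / 93.60 × 0.85 ≈ 61.9 mL/min
Patient B: SCr = 378 / 88.4 = 4.276 mg/dL
Patient B: CrCl = (140 − 46) × 80.6 / (72 × 4.276) = 7576.4 / 307.87 ≈ 24.6 mL/min
|61.9 − 24.6| = 37.3 mL/min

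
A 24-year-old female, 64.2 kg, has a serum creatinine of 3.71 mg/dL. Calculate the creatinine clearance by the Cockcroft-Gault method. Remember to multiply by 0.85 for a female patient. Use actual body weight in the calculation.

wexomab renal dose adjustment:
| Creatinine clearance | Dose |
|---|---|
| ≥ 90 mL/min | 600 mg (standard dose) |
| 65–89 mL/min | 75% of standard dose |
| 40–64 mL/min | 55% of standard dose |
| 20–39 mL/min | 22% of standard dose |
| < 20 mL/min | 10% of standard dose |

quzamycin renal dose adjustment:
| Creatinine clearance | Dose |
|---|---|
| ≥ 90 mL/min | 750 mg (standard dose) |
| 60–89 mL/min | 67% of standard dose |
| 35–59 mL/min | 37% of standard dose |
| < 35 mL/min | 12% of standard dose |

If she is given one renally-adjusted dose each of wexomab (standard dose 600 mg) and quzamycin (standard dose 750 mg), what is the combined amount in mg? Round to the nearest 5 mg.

220 mg

CrCl = (140 − 24) × 64.2 / (72 × 3.71) × 0.85 = 7447.2 / 267.12 × 0.85 ≈ 23.7 mL/min
CrCl ≈ 24 mL/min.
wexomab: 20–39 mL/min → 22% of 600 mg = 132 mg.
quzamycin: < 35 mL/min → 12% of 750 mg = 90 mg.
Total = 132 + 90 = 222 mg.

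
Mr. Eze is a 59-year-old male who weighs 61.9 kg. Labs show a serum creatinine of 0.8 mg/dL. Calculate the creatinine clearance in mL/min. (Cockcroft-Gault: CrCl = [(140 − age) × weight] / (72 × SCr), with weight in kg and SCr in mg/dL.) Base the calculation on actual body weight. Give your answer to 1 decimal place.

87.0 mL/min

CrCl = (140 − 59) × 61.9 / (72 × 0.8) = 5013.9 / 57.60 ≈ 87.0 mL/min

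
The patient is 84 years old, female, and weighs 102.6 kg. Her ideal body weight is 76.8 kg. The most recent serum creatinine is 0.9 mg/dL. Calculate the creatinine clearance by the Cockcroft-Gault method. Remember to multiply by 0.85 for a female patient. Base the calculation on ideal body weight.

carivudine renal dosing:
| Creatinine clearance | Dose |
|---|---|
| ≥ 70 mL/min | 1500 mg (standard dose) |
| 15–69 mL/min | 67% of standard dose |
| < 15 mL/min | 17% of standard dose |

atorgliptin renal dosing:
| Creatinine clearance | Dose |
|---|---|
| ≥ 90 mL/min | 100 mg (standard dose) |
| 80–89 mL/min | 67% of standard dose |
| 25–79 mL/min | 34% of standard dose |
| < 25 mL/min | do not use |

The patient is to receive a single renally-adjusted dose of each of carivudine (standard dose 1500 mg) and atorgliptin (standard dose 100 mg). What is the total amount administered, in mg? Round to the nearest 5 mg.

CrCl = (140 − 84) × 76.8 / (72 × 0.9) × 0.85 = 4300.8 / 64.80 × 0.85 ≈ 56.4 mL/min
CrCl ≈ 56 mL/min.
carivudine: 15–69 mL/min → 67% of 1500 mg = 1005 mg.
atorgliptin: 25–79 mL/min → 34% of 100 mg = 34 mg.
Total = 1005 + 34 = 1039 mg.

1040 mg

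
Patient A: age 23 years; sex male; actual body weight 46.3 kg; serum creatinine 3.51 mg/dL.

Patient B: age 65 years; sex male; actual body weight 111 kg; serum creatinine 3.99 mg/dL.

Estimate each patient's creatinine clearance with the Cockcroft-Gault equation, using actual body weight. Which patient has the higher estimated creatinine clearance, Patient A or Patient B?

Patient B

Patient A: CrCl = (140 − 23) × 46.3 / (72 × 3.51) = 5417.1 / 252.72 ≈ 21.4 mL/min
Patient B: CrCl = (140 − 65) × 111 / (72 × 3.99) = 8325.0 / 287.28 ≈ 29.0 mL/min
21.4 vs 29.0 mL/min → Patient B is higher.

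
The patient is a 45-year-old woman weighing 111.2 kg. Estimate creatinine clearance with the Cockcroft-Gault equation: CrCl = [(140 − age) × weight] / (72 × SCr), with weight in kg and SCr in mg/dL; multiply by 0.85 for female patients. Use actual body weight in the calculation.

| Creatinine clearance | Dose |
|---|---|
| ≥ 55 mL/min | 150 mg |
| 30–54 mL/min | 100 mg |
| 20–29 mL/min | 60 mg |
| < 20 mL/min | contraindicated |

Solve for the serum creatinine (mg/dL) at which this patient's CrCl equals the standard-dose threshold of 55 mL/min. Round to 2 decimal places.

Standard dose requires CrCl ≥ 55 mL/min.
Set (140 − 45) × 111.2 × 0.85 / (72 × SCr) = 55
SCr = (140 − 45) × 111.2 × 0.85 / (72 × 55) = 2.268 mg/dL

2.27 mg/dL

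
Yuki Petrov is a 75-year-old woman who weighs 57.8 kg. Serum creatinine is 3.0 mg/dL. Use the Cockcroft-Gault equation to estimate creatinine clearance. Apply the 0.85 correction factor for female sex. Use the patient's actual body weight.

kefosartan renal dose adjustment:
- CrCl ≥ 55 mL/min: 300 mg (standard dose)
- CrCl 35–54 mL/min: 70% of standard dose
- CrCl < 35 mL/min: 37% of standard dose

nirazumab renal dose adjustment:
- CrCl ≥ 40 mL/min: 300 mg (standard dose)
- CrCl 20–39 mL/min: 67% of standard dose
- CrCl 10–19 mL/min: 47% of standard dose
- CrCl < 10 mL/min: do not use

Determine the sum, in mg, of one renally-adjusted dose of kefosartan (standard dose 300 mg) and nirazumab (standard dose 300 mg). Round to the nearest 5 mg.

CrCl = (140 − 75) × 57.8 / (72 × 3) × 0.85 = 3757.0 / 216.00 × 0.85 ≈ 14.8 mL/min
CrCl ≈ 15 mL/min.
kefosartan: < 35 mL/min → 37% of 300 mg = 111 mg.
nirazumab: 10–19 mL/min → 47% of 300 mg = 141 mg.
Total = 111 + 141 = 252 mg.

250 mg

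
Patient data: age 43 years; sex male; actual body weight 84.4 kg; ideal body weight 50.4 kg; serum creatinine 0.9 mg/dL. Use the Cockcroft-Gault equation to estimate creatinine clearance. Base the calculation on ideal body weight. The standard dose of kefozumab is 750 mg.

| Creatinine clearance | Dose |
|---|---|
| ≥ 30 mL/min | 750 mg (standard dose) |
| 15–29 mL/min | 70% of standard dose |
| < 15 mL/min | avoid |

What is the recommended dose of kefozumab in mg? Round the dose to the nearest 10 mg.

750 mg

CrCl = (140 − 43) × 50.4 / (72 × 0.9) = 4888.8 / 64.80 ≈ 75.4 mL/min
CrCl ≈ 75 mL/min → bracket ≥ 30 mL/min.
100% of 750 mg = 750 mg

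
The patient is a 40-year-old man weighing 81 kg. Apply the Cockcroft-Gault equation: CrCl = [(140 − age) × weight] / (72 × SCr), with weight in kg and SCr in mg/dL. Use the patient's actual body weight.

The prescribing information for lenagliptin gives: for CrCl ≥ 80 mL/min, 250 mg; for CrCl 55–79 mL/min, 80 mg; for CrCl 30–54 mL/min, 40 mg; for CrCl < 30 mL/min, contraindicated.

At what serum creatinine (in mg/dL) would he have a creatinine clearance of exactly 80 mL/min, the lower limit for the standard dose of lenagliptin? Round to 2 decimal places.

Standard dose requires CrCl ≥ 80 mL/min.
Set (140 − 40) × 81 / (72 × SCr) = 80
SCr = (140 − 40) × 81 / (72 × 80) = 1.406 mg/dL

1.41 mg/dL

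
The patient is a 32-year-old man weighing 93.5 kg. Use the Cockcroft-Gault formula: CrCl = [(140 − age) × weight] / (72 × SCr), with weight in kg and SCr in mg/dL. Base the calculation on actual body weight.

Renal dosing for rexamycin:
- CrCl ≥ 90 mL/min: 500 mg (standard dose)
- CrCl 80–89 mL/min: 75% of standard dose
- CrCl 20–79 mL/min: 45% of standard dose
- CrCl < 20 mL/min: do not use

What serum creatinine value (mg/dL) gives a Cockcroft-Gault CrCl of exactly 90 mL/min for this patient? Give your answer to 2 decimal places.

1.56 mg/dL

Standard dose requires CrCl ≥ 90 mL/min.
Set (140 − 32) × 93.5 / (72 × SCr) = 90
SCr = (140 − 32) × 93.5 / (72 × 90) = 1.558 mg/dL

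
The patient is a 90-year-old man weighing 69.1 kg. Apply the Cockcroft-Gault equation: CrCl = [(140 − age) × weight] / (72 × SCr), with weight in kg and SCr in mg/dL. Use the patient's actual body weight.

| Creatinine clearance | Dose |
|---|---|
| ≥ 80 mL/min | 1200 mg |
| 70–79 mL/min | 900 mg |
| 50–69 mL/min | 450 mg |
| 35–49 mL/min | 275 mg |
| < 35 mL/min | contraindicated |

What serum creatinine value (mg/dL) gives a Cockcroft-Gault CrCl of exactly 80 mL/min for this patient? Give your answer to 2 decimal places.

0.60 mg/dL

Standard dose requires CrCl ≥ 80 mL/min.
Set (140 − 90) × 69.1 / (72 × SCr) = 80
SCr = (140 − 90) × 69.1 / (72 × 80) = 0.600 mg/dL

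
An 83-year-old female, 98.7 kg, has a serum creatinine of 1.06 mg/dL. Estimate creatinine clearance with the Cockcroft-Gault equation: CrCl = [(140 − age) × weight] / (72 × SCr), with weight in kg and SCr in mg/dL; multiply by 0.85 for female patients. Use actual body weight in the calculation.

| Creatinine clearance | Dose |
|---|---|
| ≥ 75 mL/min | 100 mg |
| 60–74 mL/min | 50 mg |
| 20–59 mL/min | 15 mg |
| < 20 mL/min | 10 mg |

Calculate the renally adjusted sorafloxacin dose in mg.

CrCl = (140 − 83) × 98.7 / (72 × 1.06) × 0.85 = 5625.9 / 76.32 × 0.85 ≈ 62.7 mL/min
CrCl ≈ 63 mL/min → bracket 60–74 mL/min.
Dose for this bracket: 50 mg.

50 mg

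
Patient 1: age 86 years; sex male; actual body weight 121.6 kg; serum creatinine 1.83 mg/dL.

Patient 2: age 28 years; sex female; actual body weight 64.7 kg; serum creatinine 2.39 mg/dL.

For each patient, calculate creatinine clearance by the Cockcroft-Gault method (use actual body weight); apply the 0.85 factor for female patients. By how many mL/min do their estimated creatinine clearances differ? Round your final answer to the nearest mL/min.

14 mL/min

Patient 1: CrCl = (140 − 86) × 121.6 / (72 × 1.83) = 6566.4 / 131.76 ≈ 49.8 mL/min
Patient 2: CrCl = (140 − 28) × 64.7 / (72 × 2.39) × 0.85 = 7246.4 / 172.08 × 0.85 ≈ 35.8 mL/min
|49.8 − 35.8| = 14.0 mL/min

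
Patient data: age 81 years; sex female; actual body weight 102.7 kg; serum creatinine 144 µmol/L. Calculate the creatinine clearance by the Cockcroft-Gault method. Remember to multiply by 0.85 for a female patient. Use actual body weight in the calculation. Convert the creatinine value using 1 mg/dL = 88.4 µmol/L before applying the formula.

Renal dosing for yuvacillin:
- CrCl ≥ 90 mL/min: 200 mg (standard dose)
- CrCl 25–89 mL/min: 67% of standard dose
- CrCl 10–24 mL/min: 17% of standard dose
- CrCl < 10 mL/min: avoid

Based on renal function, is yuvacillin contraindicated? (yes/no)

SCr = 144 / 88.4 = 1.629 mg/dL
CrCl = (140 − 81) × 102.7 / (72 × 1.629) × 0.85 = 6059.3 / 117.29 × 0.85 ≈ 43.9 mL/min
CrCl ≈ 44 mL/min, which is ≥ 10 mL/min.

no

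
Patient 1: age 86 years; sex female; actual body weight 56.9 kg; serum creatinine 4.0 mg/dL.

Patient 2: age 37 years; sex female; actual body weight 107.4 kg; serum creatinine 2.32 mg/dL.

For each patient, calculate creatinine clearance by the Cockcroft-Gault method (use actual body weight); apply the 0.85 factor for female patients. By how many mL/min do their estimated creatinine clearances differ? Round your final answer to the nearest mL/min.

47 mL/min

Patient 1: CrCl = (140 − 86) × 56.9 / (72 × 4) × 0.85 = 3072.6 / 288.00 × 0.85 ≈ 9.1 mL/min
Patient 2: CrCl = (140 − 37) × 107.4 / (72 × 2.32) × 0.85 = 11062.2 / 167.04 × 0.85 ≈ 56.3 mL/min
|9.1 − 56.3| = 47.2 mL/min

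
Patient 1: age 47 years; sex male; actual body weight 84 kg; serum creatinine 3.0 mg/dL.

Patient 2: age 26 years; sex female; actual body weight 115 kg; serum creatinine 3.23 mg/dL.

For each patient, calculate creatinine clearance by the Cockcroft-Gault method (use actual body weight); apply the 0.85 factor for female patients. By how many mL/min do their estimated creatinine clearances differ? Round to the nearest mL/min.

12 mL/min

Patient 1: CrCl = (140 − 47) × 84 / (72 × 3) = 7812.0 / 216.00 ≈ 36.2 mL/min
Patient 2: CrCl = (140 − 26) × 115 / (72 × 3.23) × 0.85 = 13110.0 / 232.56 × 0.85 ≈ 47.9 mL/min
|36.2 − 47.9| = 11.7 mL/min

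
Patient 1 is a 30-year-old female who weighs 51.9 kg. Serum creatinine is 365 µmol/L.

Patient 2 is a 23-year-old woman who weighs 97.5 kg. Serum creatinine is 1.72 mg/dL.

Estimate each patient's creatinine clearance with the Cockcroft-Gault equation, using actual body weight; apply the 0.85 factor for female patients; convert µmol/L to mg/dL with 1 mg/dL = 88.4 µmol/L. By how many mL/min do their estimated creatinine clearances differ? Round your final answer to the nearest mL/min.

62 mL/min

Patient 1: SCr = 365 / 88.4 = 4.129 mg/dL
Patient 1: CrCl = (140 − 30) × 51.9 / (72 × 4.129) × 0.85 = 5709.0 / 297.29 × 0.85 ≈ 16.3 mL/min
Patient 2: CrCl = (140 − 23) × 97.5 / (72 × 1.72) × 0.85 = 11407.5 / 123.84 × 0.85 ≈ 78.3 mL/min
|16.3 − 78.3| = 62.0 mL/min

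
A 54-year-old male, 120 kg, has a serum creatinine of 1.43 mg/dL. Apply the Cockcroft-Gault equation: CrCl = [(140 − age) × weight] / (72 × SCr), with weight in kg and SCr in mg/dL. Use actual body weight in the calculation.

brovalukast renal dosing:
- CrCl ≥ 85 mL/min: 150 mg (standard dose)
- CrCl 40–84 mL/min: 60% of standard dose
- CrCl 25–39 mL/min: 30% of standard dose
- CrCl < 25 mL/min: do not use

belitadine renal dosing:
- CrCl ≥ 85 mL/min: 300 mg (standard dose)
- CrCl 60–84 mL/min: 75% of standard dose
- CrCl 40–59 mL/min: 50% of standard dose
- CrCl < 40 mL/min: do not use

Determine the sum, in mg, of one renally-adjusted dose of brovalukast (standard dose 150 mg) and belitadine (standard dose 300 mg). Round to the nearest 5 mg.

CrCl = (140 − 54) × 120 / (72 × 1.43) = 10320.0 / 102.96 ≈ 100.2 mL/min
CrCl ≈ 100 mL/min.
brovalukast: ≥ 85 mL/min → 100% of 150 mg = 150 mg.
belitadine: ≥ 85 mL/min → 100% of 300 mg = 300 mg.
Total = 150 + 300 = 450 mg.

450 mg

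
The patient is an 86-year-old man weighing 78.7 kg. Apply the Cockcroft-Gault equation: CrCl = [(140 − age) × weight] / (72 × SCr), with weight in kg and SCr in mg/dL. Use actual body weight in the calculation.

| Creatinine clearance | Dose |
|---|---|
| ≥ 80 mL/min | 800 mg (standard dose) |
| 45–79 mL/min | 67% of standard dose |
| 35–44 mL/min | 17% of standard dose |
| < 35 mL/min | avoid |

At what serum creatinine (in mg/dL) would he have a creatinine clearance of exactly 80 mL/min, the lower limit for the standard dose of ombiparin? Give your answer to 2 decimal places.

0.74 mg/dL

Standard dose requires CrCl ≥ 80 mL/min.
Set (140 − 86) × 78.7 / (72 × SCr) = 80
SCr = (140 − 86) × 78.7 / (72 × 80) = 0.738 mg/dL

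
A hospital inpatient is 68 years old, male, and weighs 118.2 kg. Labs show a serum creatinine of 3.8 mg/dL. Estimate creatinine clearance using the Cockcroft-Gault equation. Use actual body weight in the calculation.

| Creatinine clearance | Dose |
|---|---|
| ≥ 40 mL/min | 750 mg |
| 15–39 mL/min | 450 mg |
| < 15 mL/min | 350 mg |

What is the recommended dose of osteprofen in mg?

CrCl = (140 − 68) × 118.2 / (72 × 3.8) = 8510.4 / 273.60 ≈ 31.1 mL/min
CrCl ≈ 31 mL/min → bracket 15–39 mL/min.
Dose for this bracket: 450 mg.

450 mg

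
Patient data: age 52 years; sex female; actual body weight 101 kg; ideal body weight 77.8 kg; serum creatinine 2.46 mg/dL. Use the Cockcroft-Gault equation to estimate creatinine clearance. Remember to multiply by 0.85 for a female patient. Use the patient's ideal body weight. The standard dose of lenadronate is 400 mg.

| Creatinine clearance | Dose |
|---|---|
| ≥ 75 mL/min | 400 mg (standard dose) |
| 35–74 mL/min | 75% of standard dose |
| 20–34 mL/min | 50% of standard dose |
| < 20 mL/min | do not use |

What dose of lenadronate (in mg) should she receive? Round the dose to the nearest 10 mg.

200 mg

CrCl = (140 − 52) × 77.8 / (72 × 2.46) × 0.85 = 6846.4 / 177.12 × 0.85 ≈ 32.9 mL/min
CrCl ≈ 33 mL/min → bracket 20–34 mL/min.
50% of 400 mg = 200 mg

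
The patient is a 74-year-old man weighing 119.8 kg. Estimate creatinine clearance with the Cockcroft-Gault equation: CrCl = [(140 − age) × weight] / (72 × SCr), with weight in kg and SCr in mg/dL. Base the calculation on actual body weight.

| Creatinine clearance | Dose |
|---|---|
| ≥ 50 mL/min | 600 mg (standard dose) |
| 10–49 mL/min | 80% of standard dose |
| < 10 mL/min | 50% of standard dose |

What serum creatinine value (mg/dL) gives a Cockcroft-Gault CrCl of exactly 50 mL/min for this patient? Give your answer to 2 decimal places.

Standard dose requires CrCl ≥ 50 mL/min.
Set (140 − 74) × 119.8 / (72 × SCr) = 50
SCr = (140 − 74) × 119.8 / (72 × 50) = 2.196 mg/dL

2.20 mg/dL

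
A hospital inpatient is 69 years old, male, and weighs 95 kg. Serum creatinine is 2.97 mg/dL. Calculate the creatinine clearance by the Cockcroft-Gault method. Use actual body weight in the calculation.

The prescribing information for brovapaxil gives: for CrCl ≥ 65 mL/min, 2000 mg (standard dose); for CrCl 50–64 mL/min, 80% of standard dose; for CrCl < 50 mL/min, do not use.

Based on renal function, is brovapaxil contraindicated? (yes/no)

yes

CrCl = (140 − 69) × 95 / (72 × 2.97) = 6745.0 / 213.84 ≈ 31.5 mL/min
CrCl ≈ 32 mL/min, which is < 50 mL/min.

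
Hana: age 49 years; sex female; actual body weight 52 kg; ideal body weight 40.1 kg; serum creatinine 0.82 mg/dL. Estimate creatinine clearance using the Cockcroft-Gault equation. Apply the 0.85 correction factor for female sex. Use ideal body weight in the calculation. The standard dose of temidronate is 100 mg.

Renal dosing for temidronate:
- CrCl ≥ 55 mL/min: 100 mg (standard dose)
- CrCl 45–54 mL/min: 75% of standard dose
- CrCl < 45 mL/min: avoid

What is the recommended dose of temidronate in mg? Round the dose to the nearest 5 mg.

CrCl = (140 − 49) × 40.1 / (72 × 0.82) × 0.85 = 3649.1 / 59.04 × 0.85 ≈ 52.5 mL/min
CrCl ≈ 53 mL/min → bracket 45–54 mL/min.
75% of 100 mg = 75 mg

75 mg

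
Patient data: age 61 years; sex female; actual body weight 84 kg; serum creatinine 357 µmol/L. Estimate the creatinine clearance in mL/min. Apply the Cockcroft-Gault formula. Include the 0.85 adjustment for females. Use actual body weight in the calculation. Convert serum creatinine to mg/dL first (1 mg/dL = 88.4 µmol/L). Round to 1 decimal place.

19.4 mL/min

SCr = 357 / 88.4 = 4.038 mg/dL
CrCl = (140 − 61) × 84 / (72 × 4.038) × 0.85 = 6636.0 / 290.74 × 0.85 ≈ 19.4 mL/min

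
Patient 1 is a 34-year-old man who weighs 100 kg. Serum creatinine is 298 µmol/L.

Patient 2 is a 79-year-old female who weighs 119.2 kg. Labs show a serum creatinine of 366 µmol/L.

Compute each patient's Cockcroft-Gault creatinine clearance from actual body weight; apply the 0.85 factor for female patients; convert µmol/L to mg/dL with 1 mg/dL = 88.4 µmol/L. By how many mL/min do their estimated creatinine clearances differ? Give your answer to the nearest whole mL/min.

Patient 1: SCr = 298 / 88.4 = 3.371 mg/dL
Patient 1: CrCl = (140 − 34) × 100 / (72 × 3.371) = 10600.0 / 242.71 ≈ 43.7 mL/min
Patient 2: SCr = 366 / 88.4 = 4.14 mg/dL
Patient 2: CrCl = (140 − 79) × 119.2 / (72 × 4.14) × 0.85 = 7271.2 / 298.08 × 0.85 ≈ 20.7 mL/min
|43.7 − 20.7| = 23.0 mL/min

23 mL/min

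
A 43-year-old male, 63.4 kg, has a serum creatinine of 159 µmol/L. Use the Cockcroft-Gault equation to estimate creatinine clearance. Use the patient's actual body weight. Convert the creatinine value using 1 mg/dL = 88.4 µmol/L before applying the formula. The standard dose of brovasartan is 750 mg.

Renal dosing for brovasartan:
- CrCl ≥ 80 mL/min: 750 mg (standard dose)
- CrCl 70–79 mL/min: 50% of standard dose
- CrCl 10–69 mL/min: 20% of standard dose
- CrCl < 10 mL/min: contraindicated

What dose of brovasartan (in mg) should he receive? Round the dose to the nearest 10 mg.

150 mg

SCr = 159 / 88.4 = 1.799 mg/dL
CrCl = (140 − 43) × 63.4 / (72 × 1.799) = 6149.8 / 129.53 ≈ 47.5 mL/min
CrCl ≈ 47 mL/min → bracket 10–69 mL/min.
20% of 750 mg = 150 mg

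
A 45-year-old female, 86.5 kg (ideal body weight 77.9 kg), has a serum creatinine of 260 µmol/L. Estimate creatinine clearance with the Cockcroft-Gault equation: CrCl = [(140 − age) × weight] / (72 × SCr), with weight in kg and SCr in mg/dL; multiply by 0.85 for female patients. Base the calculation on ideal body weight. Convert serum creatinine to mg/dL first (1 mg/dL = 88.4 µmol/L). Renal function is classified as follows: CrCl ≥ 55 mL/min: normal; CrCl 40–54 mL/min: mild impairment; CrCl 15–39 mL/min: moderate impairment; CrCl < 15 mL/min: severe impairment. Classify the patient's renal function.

SCr = 260 / 88.4 = 2.941 mg/dL
CrCl = (140 − 45) × 77.9 / (72 × 2.941) × 0.85 = 7400.5 / 211.75 × 0.85 ≈ 29.7 mL/min
30 mL/min falls in the 'moderate impairment' range.

moderate impairment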